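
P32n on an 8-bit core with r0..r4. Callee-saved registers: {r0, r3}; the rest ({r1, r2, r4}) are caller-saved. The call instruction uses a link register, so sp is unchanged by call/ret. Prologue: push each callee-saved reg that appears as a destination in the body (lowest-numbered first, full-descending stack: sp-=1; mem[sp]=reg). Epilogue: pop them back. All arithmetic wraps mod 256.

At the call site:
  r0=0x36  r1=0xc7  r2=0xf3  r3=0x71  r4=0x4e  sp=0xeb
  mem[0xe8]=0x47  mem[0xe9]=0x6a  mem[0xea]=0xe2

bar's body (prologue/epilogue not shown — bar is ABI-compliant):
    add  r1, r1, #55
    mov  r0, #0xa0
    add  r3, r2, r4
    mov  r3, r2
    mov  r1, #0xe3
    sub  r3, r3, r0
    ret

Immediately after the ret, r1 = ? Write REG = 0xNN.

prologue: push r0 -> mem[0xea]=0x36, sp=0xea
prologue: push r3 -> mem[0xe9]=0x71, sp=0xe9
body[0] add  r1, r1, #55 -> r1=0xfe
body[1] mov  r0, #0xa0 -> r0=0xa0
body[2] add  r3, r2, r4 -> r3=0x41
body[3] mov  r3, r2 -> r3=0xf3
body[4] mov  r1, #0xe3 -> r1=0xe3
body[5] sub  r3, r3, r0 -> r3=0x53
epilogue: pop r3=0x71, sp=0xea
epilogue: pop r0=0x36, sp=0xeb
r1 is caller-saved -> body value

REG = 0xe3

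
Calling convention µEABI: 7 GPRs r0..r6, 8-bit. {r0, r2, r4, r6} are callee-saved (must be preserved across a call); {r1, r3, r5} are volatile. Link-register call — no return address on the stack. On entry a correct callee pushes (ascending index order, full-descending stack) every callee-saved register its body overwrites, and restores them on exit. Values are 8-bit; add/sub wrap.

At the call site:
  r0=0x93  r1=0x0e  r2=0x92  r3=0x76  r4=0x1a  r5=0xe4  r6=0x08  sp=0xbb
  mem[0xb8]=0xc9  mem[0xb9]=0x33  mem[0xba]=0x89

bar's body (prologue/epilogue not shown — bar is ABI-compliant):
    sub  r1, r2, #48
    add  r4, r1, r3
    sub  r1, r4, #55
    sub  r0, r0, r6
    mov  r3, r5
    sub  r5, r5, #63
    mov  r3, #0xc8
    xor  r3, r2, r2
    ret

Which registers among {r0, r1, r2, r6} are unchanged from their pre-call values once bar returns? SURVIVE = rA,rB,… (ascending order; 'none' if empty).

SURVIVE = r0,r2,r6

prologue: push r0 -> mem[0xba]=0x93, sp=0xba
prologue: push r4 -> mem[0xb9]=0x1a, sp=0xb9
body[0] sub  r1, r2, #48 -> r1=0x62
body[1] add  r4, r1, r3 -> r4=0xd8
body[2] sub  r1, r4, #55 -> r1=0xa1
body[3] sub  r0, r0, r6 -> r0=0x8b
body[4] mov  r3, r5 -> r3=0xe4
body[5] sub  r5, r5, #63 -> r5=0xa5
body[6] mov  r3, #0xc8 -> r3=0xc8
body[7] xor  r3, r2, r2 -> r3=0x00
epilogue: pop r4=0x1a, sp=0xba
epilogue: pop r0=0x93, sp=0xbb
r0: callee-saved, written=True
r1: caller-saved, written=True
r2: callee-saved, written=False
r6: callee-saved, written=False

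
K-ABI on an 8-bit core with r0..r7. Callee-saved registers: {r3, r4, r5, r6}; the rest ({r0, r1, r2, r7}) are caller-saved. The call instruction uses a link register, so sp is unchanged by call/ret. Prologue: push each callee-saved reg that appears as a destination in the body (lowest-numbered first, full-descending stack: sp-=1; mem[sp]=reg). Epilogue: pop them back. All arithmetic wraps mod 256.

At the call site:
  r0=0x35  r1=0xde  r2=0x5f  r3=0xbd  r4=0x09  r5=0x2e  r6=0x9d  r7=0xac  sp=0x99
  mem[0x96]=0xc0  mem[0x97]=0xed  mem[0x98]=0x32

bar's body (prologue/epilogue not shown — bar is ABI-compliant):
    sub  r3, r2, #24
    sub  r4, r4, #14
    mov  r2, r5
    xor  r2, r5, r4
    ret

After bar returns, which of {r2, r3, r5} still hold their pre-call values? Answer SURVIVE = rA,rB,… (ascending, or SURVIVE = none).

SURVIVE = r3,r5

prologue: push r3 -> mem[0x98]=0xbd, sp=0x98
prologue: push r4 -> mem[0x97]=0x09, sp=0x97
body[0] sub  r3, r2, #24 -> r3=0x47
body[1] sub  r4, r4, #14 -> r4=0xfb
body[2] mov  r2, r5 -> r2=0x2e
body[3] xor  r2, r5, r4 -> r2=0xd5
epilogue: pop r4=0x09, sp=0x98
epilogue: pop r3=0xbd, sp=0x99
r2: caller-saved, written=True
r3: callee-saved, written=True
r5: callee-saved, written=False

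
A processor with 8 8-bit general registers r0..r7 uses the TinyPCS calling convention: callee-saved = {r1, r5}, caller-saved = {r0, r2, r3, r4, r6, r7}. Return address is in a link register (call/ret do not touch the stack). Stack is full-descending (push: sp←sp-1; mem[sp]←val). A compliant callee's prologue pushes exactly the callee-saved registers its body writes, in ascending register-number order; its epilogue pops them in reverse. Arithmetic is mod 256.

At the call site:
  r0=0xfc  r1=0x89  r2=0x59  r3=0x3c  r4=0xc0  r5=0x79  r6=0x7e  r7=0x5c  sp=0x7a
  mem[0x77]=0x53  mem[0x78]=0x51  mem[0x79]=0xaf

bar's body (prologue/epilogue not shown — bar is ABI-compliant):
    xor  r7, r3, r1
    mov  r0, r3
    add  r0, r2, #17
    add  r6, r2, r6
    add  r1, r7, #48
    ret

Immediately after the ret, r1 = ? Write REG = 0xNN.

REG = 0x89

prologue: push r1 → mem[0x79]=0x89, sp=0x79
body[0] xor  r7, r3, r1 → r7=0xb5
body[1] mov  r0, r3 → r0=0x3c
body[2] add  r0, r2, #17 → r0=0x6a
body[3] add  r6, r2, r6 → r6=0xd7
body[4] add  r1, r7, #48 → r1=0xe5
epilogue: pop r1=0x89, sp=0x7a
r1 is callee-saved → restored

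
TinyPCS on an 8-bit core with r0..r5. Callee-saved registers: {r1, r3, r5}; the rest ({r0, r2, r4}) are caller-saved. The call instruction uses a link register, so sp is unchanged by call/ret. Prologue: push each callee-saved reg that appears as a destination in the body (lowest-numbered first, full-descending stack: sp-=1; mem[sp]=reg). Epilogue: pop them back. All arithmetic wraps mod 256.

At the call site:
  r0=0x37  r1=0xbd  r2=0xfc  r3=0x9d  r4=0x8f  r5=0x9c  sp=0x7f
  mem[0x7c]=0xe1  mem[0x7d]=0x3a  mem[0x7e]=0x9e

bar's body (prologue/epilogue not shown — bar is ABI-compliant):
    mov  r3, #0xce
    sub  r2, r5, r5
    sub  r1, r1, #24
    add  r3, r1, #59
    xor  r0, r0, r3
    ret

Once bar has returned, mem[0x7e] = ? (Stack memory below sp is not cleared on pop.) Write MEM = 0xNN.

prologue: push r1 -> mem[0x7e]=0xbd, sp=0x7e
prologue: push r3 -> mem[0x7d]=0x9d, sp=0x7d
body[0] mov  r3, #0xce -> r3=0xce
body[1] sub  r2, r5, r5 -> r2=0x00
body[2] sub  r1, r1, #24 -> r1=0xa5
body[3] add  r3, r1, #59 -> r3=0xe0
body[4] xor  r0, r0, r3 -> r0=0xd7
epilogue: pop r3=0x9d, sp=0x7e
epilogue: pop r1=0xbd, sp=0x7f
prologue pushed ['r1', 'r3'] at ['0x7e', '0x7d']

MEM = 0xbd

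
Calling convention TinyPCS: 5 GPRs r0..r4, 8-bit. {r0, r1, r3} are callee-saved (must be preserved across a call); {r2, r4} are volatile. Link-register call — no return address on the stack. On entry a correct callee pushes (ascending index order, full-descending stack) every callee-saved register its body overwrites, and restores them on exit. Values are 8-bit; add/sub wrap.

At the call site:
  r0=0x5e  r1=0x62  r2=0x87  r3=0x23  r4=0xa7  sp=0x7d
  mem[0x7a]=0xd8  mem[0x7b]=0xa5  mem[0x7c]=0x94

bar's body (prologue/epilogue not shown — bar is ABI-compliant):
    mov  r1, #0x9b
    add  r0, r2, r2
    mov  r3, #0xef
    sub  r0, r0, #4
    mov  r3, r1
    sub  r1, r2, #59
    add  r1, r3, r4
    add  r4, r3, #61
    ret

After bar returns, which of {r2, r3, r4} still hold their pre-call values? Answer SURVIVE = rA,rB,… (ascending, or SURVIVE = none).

prologue: push r0 -> mem[0x7c]=0x5e, sp=0x7c
prologue: push r1 -> mem[0x7b]=0x62, sp=0x7b
prologue: push r3 -> mem[0x7a]=0x23, sp=0x7a
body[0] mov  r1, #0x9b -> r1=0x9b
body[1] add  r0, r2, r2 -> r0=0x0e
body[2] mov  r3, #0xef -> r3=0xef
body[3] sub  r0, r0, #4 -> r0=0x0a
body[4] mov  r3, r1 -> r3=0x9b
body[5] sub  r1, r2, #59 -> r1=0x4c
body[6] add  r1, r3, r4 -> r1=0x42
body[7] add  r4, r3, #61 -> r4=0xd8
epilogue: pop r3=0x23, sp=0x7b
epilogue: pop r1=0x62, sp=0x7c
epilogue: pop r0=0x5e, sp=0x7d
r2: caller-saved, written=False
r3: callee-saved, written=True
r4: caller-saved, written=True

SURVIVE = r2,r3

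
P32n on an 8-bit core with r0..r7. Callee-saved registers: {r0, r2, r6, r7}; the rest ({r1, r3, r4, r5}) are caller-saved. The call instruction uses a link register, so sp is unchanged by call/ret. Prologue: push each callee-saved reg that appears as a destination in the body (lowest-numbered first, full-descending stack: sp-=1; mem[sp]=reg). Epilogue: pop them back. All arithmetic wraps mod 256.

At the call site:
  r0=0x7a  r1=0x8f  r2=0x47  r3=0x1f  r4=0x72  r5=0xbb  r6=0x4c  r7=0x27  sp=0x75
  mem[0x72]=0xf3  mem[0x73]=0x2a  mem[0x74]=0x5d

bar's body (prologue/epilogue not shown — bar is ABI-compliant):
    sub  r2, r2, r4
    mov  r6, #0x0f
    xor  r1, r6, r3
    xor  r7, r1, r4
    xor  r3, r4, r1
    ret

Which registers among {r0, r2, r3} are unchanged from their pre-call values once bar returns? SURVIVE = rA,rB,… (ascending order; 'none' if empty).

SURVIVE = r0,r2

prologue: push r2 → mem[0x74]=0x47, sp=0x74
prologue: push r6 → mem[0x73]=0x4c, sp=0x73
prologue: push r7 → mem[0x72]=0x27, sp=0x72
body[0] sub  r2, r2, r4 → r2=0xd5
body[1] mov  r6, #0x0f → r6=0x0f
body[2] xor  r1, r6, r3 → r1=0x10
body[3] xor  r7, r1, r4 → r7=0x62
body[4] xor  r3, r4, r1 → r3=0x62
epilogue: pop r7=0x27, sp=0x73
epilogue: pop r6=0x4c, sp=0x74
epilogue: pop r2=0x47, sp=0x75
r0: callee-saved, written=False
r2: callee-saved, written=True
r3: caller-saved, written=True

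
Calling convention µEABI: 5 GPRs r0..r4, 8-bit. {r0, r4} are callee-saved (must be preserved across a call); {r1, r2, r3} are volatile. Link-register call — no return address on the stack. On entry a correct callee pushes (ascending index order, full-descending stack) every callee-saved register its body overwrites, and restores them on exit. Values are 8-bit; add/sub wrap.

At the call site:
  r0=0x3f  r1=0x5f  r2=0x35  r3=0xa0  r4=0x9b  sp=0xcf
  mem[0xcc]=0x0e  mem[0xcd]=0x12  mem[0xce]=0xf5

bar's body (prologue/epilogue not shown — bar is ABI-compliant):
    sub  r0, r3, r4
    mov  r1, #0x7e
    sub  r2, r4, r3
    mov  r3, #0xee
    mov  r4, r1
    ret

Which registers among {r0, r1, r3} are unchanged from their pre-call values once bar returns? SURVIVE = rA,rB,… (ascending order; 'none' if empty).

prologue: push r0 → mem[0xce]=0x3f, sp=0xce
prologue: push r4 → mem[0xcd]=0x9b, sp=0xcd
body[0] sub  r0, r3, r4 → r0=0x05
body[1] mov  r1, #0x7e → r1=0x7e
body[2] sub  r2, r4, r3 → r2=0xfb
body[3] mov  r3, #0xee → r3=0xee
body[4] mov  r4, r1 → r4=0x7e
epilogue: pop r4=0x9b, sp=0xce
epilogue: pop r0=0x3f, sp=0xcf
r0: callee-saved, written=True
r1: caller-saved, written=True
r3: caller-saved, written=True

SURVIVE = r0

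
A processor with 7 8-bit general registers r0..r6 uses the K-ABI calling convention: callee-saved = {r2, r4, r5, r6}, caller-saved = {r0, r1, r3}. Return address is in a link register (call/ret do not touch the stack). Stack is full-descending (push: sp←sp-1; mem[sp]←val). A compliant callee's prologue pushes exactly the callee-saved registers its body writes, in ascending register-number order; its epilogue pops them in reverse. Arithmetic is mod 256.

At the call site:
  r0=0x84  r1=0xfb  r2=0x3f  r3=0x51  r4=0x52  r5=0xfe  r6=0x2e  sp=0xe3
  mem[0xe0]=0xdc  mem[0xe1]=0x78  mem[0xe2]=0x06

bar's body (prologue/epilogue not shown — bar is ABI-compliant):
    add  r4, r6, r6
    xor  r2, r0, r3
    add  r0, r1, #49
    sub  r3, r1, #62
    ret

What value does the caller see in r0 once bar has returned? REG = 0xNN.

prologue: push r2 -> mem[0xe2]=0x3f, sp=0xe2
prologue: push r4 -> mem[0xe1]=0x52, sp=0xe1
body[0] add  r4, r6, r6 -> r4=0x5c
body[1] xor  r2, r0, r3 -> r2=0xd5
body[2] add  r0, r1, #49 -> r0=0x2c
body[3] sub  r3, r1, #62 -> r3=0xbd
epilogue: pop r4=0x52, sp=0xe2
epilogue: pop r2=0x3f, sp=0xe3
r0 is caller-saved -> body value

REG = 0x2c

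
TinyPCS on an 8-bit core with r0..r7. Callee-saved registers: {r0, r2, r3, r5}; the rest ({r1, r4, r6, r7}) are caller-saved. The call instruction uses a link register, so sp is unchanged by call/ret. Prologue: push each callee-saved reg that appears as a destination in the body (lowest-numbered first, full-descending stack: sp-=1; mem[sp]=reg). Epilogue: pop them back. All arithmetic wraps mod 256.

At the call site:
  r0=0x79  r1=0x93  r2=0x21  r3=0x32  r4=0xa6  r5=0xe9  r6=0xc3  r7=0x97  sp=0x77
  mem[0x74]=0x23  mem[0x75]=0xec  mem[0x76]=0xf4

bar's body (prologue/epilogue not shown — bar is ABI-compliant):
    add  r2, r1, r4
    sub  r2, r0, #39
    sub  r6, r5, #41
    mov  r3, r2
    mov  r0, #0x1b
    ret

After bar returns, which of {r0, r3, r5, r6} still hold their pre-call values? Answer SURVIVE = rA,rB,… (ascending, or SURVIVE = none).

SURVIVE = r0,r3,r5

prologue: push r0 → mem[0x76]=0x79, sp=0x76
prologue: push r2 → mem[0x75]=0x21, sp=0x75
prologue: push r3 → mem[0x74]=0x32, sp=0x74
body[0] add  r2, r1, r4 → r2=0x39
body[1] sub  r2, r0, #39 → r2=0x52
body[2] sub  r6, r5, #41 → r6=0xc0
body[3] mov  r3, r2 → r3=0x52
body[4] mov  r0, #0x1b → r0=0x1b
epilogue: pop r3=0x32, sp=0x75
epilogue: pop r2=0x21, sp=0x76
epilogue: pop r0=0x79, sp=0x77
r0: callee-saved, written=True
r3: callee-saved, written=True
r5: callee-saved, written=False
r6: caller-saved, written=True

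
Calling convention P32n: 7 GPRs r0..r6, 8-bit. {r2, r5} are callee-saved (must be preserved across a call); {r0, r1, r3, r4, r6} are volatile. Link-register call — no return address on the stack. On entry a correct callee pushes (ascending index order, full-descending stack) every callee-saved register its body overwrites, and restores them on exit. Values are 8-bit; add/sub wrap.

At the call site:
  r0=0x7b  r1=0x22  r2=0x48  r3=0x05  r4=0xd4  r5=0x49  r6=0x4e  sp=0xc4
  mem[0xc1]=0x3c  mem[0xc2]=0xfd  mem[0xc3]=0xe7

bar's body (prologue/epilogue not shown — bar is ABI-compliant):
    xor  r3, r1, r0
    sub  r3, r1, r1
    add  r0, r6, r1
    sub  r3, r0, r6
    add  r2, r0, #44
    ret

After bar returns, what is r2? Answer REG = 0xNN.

REG = 0x48

prologue: push r2 -> mem[0xc3]=0x48, sp=0xc3
body[0] xor  r3, r1, r0 -> r3=0x59
body[1] sub  r3, r1, r1 -> r3=0x00
body[2] add  r0, r6, r1 -> r0=0x70
body[3] sub  r3, r0, r6 -> r3=0x22
body[4] add  r2, r0, #44 -> r2=0x9c
epilogue: pop r2=0x48, sp=0xc4
r2 is callee-saved -> restored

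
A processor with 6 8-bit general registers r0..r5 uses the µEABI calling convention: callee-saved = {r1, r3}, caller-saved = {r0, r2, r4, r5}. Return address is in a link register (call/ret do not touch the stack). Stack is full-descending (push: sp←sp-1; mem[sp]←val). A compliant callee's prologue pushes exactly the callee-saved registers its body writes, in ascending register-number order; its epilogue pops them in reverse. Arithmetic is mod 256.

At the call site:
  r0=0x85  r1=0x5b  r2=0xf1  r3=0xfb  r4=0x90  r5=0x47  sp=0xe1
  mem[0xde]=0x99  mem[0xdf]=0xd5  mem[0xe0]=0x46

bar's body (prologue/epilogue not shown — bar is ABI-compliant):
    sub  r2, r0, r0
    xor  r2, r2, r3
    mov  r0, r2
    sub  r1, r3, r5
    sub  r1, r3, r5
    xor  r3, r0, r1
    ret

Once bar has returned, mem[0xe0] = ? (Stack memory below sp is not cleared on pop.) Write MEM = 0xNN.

MEM = 0x5b

prologue: push r1 → mem[0xe0]=0x5b, sp=0xe0
prologue: push r3 → mem[0xdf]=0xfb, sp=0xdf
body[0] sub  r2, r0, r0 → r2=0x00
body[1] xor  r2, r2, r3 → r2=0xfb
body[2] mov  r0, r2 → r0=0xfb
body[3] sub  r1, r3, r5 → r1=0xb4
body[4] sub  r1, r3, r5 → r1=0xb4
body[5] xor  r3, r0, r1 → r3=0x4f
epilogue: pop r3=0xfb, sp=0xe0
epilogue: pop r1=0x5b, sp=0xe1
prologue pushed ['r1', 'r3'] at ['0xe0', '0xdf']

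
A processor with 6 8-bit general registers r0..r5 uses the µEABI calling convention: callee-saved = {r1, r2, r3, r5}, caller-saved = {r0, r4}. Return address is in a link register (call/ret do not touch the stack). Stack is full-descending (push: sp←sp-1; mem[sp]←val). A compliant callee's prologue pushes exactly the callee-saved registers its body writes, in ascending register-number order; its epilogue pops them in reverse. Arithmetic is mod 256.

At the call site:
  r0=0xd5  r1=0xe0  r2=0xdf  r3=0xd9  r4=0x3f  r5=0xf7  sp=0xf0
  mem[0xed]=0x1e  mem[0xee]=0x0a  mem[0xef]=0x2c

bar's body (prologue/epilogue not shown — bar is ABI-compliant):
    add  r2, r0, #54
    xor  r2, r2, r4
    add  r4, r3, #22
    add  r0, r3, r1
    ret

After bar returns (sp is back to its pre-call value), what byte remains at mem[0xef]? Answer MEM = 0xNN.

prologue: push r2 → mem[0xef]=0xdf, sp=0xef
body[0] add  r2, r0, #54 → r2=0x0b
body[1] xor  r2, r2, r4 → r2=0x34
body[2] add  r4, r3, #22 → r4=0xef
body[3] add  r0, r3, r1 → r0=0xb9
epilogue: pop r2=0xdf, sp=0xf0
prologue pushed ['r2'] at ['0xef']

MEM = 0xdf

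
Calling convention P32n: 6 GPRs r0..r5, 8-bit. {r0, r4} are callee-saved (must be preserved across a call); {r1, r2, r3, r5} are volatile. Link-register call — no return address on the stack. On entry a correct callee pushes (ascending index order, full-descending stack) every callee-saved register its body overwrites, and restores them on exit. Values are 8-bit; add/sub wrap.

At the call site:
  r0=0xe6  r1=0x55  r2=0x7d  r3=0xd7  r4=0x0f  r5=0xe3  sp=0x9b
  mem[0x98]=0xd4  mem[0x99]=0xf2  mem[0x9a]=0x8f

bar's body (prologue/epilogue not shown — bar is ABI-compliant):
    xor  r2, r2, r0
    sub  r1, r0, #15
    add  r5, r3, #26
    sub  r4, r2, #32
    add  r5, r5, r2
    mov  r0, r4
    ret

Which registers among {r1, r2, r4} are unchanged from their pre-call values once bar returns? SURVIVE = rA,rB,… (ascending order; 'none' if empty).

SURVIVE = r4

prologue: push r0 -> mem[0x9a]=0xe6, sp=0x9a
prologue: push r4 -> mem[0x99]=0x0f, sp=0x99
body[0] xor  r2, r2, r0 -> r2=0x9b
body[1] sub  r1, r0, #15 -> r1=0xd7
body[2] add  r5, r3, #26 -> r5=0xf1
body[3] sub  r4, r2, #32 -> r4=0x7b
body[4] add  r5, r5, r2 -> r5=0x8c
body[5] mov  r0, r4 -> r0=0x7b
epilogue: pop r4=0x0f, sp=0x9a
epilogue: pop r0=0xe6, sp=0x9b
r1: caller-saved, written=True
r2: caller-saved, written=True
r4: callee-saved, written=True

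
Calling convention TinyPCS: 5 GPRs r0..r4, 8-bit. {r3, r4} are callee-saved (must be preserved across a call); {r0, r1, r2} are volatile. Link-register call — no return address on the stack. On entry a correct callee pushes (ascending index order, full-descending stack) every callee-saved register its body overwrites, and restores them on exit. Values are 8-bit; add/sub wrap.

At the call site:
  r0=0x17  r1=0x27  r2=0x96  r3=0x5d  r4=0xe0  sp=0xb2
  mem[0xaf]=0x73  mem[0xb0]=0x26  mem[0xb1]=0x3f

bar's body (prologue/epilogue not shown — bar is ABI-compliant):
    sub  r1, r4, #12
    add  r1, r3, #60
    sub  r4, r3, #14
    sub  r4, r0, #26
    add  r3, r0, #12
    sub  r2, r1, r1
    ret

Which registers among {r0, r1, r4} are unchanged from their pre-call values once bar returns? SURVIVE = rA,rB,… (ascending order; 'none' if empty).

prologue: push r3 -> mem[0xb1]=0x5d, sp=0xb1
prologue: push r4 -> mem[0xb0]=0xe0, sp=0xb0
body[0] sub  r1, r4, #12 -> r1=0xd4
body[1] add  r1, r3, #60 -> r1=0x99
body[2] sub  r4, r3, #14 -> r4=0x4f
body[3] sub  r4, r0, #26 -> r4=0xfd
body[4] add  r3, r0, #12 -> r3=0x23
body[5] sub  r2, r1, r1 -> r2=0x00
epilogue: pop r4=0xe0, sp=0xb1
epilogue: pop r3=0x5d, sp=0xb2
r0: caller-saved, written=False
r1: caller-saved, written=True
r4: callee-saved, written=True

SURVIVE = r0,r4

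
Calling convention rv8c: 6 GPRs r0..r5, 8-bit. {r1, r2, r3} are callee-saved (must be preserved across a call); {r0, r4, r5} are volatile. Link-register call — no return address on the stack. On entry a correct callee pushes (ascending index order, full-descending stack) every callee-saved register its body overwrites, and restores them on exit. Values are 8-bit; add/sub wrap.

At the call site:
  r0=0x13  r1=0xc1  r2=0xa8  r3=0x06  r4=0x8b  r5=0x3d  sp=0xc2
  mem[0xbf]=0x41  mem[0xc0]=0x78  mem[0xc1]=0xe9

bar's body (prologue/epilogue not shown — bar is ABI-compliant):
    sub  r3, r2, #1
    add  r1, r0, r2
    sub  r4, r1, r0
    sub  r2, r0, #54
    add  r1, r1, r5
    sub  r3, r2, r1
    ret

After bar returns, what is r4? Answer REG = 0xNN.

REG = 0xa8

prologue: push r1 -> mem[0xc1]=0xc1, sp=0xc1
prologue: push r2 -> mem[0xc0]=0xa8, sp=0xc0
prologue: push r3 -> mem[0xbf]=0x06, sp=0xbf
body[0] sub  r3, r2, #1 -> r3=0xa7
body[1] add  r1, r0, r2 -> r1=0xbb
body[2] sub  r4, r1, r0 -> r4=0xa8
body[3] sub  r2, r0, #54 -> r2=0xdd
body[4] add  r1, r1, r5 -> r1=0xf8
body[5] sub  r3, r2, r1 -> r3=0xe5
epilogue: pop r3=0x06, sp=0xc0
epilogue: pop r2=0xa8, sp=0xc1
epilogue: pop r1=0xc1, sp=0xc2
r4 is caller-saved -> body value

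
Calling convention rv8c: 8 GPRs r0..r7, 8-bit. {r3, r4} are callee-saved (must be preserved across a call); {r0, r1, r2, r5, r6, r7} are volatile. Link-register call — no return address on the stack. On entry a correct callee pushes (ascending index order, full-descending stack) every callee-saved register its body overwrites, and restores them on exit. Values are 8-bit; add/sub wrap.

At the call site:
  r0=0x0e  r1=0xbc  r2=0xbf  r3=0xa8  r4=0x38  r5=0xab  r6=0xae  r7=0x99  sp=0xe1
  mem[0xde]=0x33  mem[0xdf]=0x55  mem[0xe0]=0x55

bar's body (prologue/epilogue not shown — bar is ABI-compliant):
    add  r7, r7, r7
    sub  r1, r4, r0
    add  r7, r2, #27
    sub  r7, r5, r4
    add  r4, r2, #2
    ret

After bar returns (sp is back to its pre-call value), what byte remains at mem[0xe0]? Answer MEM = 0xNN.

prologue: push r4 → mem[0xe0]=0x38, sp=0xe0
body[0] add  r7, r7, r7 → r7=0x32
body[1] sub  r1, r4, r0 → r1=0x2a
body[2] add  r7, r2, #27 → r7=0xda
body[3] sub  r7, r5, r4 → r7=0x73
body[4] add  r4, r2, #2 → r4=0xc1
epilogue: pop r4=0x38, sp=0xe1
prologue pushed ['r4'] at ['0xe0']

MEM = 0x38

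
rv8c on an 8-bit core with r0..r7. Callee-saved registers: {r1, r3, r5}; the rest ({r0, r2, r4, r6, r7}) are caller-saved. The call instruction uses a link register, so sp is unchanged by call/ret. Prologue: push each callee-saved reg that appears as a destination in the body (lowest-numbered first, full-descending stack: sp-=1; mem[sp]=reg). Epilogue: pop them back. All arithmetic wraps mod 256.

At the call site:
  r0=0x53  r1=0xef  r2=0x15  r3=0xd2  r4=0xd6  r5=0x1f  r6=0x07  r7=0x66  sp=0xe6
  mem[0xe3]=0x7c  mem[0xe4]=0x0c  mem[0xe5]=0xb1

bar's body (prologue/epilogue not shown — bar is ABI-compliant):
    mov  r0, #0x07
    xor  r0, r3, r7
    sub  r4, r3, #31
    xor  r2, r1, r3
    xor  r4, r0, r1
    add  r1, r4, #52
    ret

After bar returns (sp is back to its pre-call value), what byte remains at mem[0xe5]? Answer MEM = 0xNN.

MEM = 0xef

prologue: push r1 → mem[0xe5]=0xef, sp=0xe5
body[0] mov  r0, #0x07 → r0=0x07
body[1] xor  r0, r3, r7 → r0=0xb4
body[2] sub  r4, r3, #31 → r4=0xb3
body[3] xor  r2, r1, r3 → r2=0x3d
body[4] xor  r4, r0, r1 → r4=0x5b
body[5] add  r1, r4, #52 → r1=0x8f
epilogue: pop r1=0xef, sp=0xe6
prologue pushed ['r1'] at ['0xe5']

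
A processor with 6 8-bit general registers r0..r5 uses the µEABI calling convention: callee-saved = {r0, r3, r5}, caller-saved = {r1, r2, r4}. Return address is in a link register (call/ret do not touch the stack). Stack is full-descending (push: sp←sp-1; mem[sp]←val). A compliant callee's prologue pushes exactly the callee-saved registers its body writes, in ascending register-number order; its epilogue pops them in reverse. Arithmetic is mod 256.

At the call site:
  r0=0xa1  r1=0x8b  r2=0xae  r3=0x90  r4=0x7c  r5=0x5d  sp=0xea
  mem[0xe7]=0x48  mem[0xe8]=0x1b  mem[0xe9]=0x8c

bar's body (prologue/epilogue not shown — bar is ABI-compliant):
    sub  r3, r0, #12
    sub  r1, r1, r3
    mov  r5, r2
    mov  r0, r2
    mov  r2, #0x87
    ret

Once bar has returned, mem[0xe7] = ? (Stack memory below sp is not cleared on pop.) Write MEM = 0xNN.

MEM = 0x5d

prologue: push r0 → mem[0xe9]=0xa1, sp=0xe9
prologue: push r3 → mem[0xe8]=0x90, sp=0xe8
prologue: push r5 → mem[0xe7]=0x5d, sp=0xe7
body[0] sub  r3, r0, #12 → r3=0x95
body[1] sub  r1, r1, r3 → r1=0xf6
body[2] mov  r5, r2 → r5=0xae
body[3] mov  r0, r2 → r0=0xae
body[4] mov  r2, #0x87 → r2=0x87
epilogue: pop r5=0x5d, sp=0xe8
epilogue: pop r3=0x90, sp=0xe9
epilogue: pop r0=0xa1, sp=0xea
prologue pushed ['r0', 'r3', 'r5'] at ['0xe9', '0xe8', '0xe7']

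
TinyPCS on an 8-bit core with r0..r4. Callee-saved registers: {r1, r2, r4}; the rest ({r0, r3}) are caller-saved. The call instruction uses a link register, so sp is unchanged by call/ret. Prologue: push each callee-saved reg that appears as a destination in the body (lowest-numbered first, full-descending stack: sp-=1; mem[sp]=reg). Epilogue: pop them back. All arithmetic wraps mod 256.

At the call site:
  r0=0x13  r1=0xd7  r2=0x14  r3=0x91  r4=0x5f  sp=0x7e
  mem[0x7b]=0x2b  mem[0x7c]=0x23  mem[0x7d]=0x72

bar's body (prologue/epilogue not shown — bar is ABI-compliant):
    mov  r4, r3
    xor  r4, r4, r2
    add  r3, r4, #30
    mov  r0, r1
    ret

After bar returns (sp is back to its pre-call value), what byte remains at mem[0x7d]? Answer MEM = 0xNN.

MEM = 0x5f

prologue: push r4 -> mem[0x7d]=0x5f, sp=0x7d
body[0] mov  r4, r3 -> r4=0x91
body[1] xor  r4, r4, r2 -> r4=0x85
body[2] add  r3, r4, #30 -> r3=0xa3
body[3] mov  r0, r1 -> r0=0xd7
epilogue: pop r4=0x5f, sp=0x7e
prologue pushed ['r4'] at ['0x7d']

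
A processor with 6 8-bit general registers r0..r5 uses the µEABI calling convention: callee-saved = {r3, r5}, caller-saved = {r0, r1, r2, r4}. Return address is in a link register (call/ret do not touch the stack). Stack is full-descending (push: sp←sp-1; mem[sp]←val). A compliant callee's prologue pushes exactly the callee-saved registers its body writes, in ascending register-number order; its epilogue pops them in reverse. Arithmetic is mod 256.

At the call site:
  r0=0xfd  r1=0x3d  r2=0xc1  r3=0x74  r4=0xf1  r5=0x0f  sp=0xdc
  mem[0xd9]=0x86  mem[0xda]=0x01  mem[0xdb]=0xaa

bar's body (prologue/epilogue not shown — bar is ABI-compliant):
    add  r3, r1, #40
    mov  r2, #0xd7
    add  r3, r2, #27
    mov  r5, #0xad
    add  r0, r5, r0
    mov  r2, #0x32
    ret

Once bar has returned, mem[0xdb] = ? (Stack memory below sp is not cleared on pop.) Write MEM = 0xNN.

prologue: push r3 -> mem[0xdb]=0x74, sp=0xdb
prologue: push r5 -> mem[0xda]=0x0f, sp=0xda
body[0] add  r3, r1, #40 -> r3=0x65
body[1] mov  r2, #0xd7 -> r2=0xd7
body[2] add  r3, r2, #27 -> r3=0xf2
body[3] mov  r5, #0xad -> r5=0xad
body[4] add  r0, r5, r0 -> r0=0xaa
body[5] mov  r2, #0x32 -> r2=0x32
epilogue: pop r5=0x0f, sp=0xdb
epilogue: pop r3=0x74, sp=0xdc
prologue pushed ['r3', 'r5'] at ['0xdb', '0xda']

MEM = 0x74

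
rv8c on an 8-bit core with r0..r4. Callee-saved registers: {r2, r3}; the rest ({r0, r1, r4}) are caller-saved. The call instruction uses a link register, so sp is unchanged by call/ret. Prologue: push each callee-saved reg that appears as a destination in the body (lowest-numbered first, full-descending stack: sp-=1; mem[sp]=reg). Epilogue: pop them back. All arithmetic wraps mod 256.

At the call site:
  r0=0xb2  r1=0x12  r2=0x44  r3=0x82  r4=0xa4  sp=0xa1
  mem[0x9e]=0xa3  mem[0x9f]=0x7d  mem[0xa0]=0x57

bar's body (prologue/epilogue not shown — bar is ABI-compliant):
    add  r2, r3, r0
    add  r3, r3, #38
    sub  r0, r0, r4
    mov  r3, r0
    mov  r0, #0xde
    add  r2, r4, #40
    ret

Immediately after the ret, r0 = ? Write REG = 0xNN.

prologue: push r2 -> mem[0xa0]=0x44, sp=0xa0
prologue: push r3 -> mem[0x9f]=0x82, sp=0x9f
body[0] add  r2, r3, r0 -> r2=0x34
body[1] add  r3, r3, #38 -> r3=0xa8
body[2] sub  r0, r0, r4 -> r0=0x0e
body[3] mov  r3, r0 -> r3=0x0e
body[4] mov  r0, #0xde -> r0=0xde
body[5] add  r2, r4, #40 -> r2=0xcc
epilogue: pop r3=0x82, sp=0xa0
epilogue: pop r2=0x44, sp=0xa1
r0 is caller-saved -> body value

REG = 0xde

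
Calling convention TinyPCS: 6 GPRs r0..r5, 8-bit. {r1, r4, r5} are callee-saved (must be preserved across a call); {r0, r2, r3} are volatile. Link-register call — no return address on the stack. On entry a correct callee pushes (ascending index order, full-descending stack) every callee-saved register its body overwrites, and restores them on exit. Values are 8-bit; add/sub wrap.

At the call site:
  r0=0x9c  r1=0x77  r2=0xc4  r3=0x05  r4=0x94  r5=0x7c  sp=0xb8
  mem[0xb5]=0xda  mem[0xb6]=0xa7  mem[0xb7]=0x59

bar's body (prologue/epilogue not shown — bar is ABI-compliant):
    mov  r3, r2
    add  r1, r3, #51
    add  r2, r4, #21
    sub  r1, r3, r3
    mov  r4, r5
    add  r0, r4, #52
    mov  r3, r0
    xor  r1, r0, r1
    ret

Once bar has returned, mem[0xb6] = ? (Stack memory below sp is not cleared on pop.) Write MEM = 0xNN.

prologue: push r1 -> mem[0xb7]=0x77, sp=0xb7
prologue: push r4 -> mem[0xb6]=0x94, sp=0xb6
body[0] mov  r3, r2 -> r3=0xc4
body[1] add  r1, r3, #51 -> r1=0xf7
body[2] add  r2, r4, #21 -> r2=0xa9
body[3] sub  r1, r3, r3 -> r1=0x00
body[4] mov  r4, r5 -> r4=0x7c
body[5] add  r0, r4, #52 -> r0=0xb0
body[6] mov  r3, r0 -> r3=0xb0
body[7] xor  r1, r0, r1 -> r1=0xb0
epilogue: pop r4=0x94, sp=0xb7
epilogue: pop r1=0x77, sp=0xb8
prologue pushed ['r1', 'r4'] at ['0xb7', '0xb6']

MEM = 0x94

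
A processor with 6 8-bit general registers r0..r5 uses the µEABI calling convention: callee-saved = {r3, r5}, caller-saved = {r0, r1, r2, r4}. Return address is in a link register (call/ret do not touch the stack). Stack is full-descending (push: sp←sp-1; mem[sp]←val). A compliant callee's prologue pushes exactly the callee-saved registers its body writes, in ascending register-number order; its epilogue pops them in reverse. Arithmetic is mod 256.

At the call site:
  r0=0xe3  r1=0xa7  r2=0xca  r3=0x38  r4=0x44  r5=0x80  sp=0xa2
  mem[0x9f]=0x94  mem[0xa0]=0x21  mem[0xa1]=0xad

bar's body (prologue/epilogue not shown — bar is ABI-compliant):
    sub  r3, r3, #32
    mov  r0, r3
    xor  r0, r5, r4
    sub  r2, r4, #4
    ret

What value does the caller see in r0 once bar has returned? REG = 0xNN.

REG = 0xc4

prologue: push r3 -> mem[0xa1]=0x38, sp=0xa1
body[0] sub  r3, r3, #32 -> r3=0x18
body[1] mov  r0, r3 -> r0=0x18
body[2] xor  r0, r5, r4 -> r0=0xc4
body[3] sub  r2, r4, #4 -> r2=0x40
epilogue: pop r3=0x38, sp=0xa2
r0 is caller-saved -> body value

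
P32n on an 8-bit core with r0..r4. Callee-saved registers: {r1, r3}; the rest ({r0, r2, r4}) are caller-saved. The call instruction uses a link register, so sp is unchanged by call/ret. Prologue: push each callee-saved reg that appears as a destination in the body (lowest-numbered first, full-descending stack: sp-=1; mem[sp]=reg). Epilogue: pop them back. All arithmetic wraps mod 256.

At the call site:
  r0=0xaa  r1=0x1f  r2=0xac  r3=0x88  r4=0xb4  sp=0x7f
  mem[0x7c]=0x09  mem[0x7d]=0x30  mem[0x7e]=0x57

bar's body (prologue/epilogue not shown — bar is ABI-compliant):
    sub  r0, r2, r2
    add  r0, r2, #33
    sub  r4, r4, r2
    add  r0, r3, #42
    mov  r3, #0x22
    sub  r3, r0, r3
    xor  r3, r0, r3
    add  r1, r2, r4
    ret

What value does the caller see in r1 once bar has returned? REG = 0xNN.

REG = 0x1f

prologue: push r1 → mem[0x7e]=0x1f, sp=0x7e
prologue: push r3 → mem[0x7d]=0x88, sp=0x7d
body[0] sub  r0, r2, r2 → r0=0x00
body[1] add  r0, r2, #33 → r0=0xcd
body[2] sub  r4, r4, r2 → r4=0x08
body[3] add  r0, r3, #42 → r0=0xb2
body[4] mov  r3, #0x22 → r3=0x22
body[5] sub  r3, r0, r3 → r3=0x90
body[6] xor  r3, r0, r3 → r3=0x22
body[7] add  r1, r2, r4 → r1=0xb4
epilogue: pop r3=0x88, sp=0x7e
epilogue: pop r1=0x1f, sp=0x7f
r1 is callee-saved → restored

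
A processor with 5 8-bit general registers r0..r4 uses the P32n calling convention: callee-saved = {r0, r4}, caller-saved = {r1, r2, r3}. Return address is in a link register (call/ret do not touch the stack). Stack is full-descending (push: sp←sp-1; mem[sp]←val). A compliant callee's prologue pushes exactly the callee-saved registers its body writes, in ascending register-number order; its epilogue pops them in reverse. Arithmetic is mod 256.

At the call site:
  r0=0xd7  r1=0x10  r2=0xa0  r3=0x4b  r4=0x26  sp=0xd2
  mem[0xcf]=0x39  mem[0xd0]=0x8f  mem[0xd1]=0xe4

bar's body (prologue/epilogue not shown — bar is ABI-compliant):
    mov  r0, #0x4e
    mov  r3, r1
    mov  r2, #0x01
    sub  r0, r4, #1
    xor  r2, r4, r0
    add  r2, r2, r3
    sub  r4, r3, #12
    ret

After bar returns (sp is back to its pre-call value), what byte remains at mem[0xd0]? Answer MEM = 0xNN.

prologue: push r0 → mem[0xd1]=0xd7, sp=0xd1
prologue: push r4 → mem[0xd0]=0x26, sp=0xd0
body[0] mov  r0, #0x4e → r0=0x4e
body[1] mov  r3, r1 → r3=0x10
body[2] mov  r2, #0x01 → r2=0x01
body[3] sub  r0, r4, #1 → r0=0x25
body[4] xor  r2, r4, r0 → r2=0x03
body[5] add  r2, r2, r3 → r2=0x13
body[6] sub  r4, r3, #12 → r4=0x04
epilogue: pop r4=0x26, sp=0xd1
epilogue: pop r0=0xd7, sp=0xd2
prologue pushed ['r0', 'r4'] at ['0xd1', '0xd0']

MEM = 0x26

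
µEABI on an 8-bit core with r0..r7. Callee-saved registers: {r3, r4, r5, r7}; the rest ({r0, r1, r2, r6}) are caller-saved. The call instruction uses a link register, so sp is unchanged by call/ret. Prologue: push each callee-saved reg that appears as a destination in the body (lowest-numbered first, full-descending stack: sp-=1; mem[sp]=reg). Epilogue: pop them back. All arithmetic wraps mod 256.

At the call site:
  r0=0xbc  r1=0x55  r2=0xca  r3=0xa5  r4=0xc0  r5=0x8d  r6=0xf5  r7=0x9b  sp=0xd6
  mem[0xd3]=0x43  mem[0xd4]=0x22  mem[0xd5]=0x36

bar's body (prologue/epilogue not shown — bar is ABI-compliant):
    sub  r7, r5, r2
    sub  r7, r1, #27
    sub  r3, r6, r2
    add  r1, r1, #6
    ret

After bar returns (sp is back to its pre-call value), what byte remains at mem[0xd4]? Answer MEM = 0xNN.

prologue: push r3 → mem[0xd5]=0xa5, sp=0xd5
prologue: push r7 → mem[0xd4]=0x9b, sp=0xd4
body[0] sub  r7, r5, r2 → r7=0xc3
body[1] sub  r7, r1, #27 → r7=0x3a
body[2] sub  r3, r6, r2 → r3=0x2b
body[3] add  r1, r1, #6 → r1=0x5b
epilogue: pop r7=0x9b, sp=0xd5
epilogue: pop r3=0xa5, sp=0xd6
prologue pushed ['r3', 'r7'] at ['0xd5', '0xd4']

MEM = 0x9b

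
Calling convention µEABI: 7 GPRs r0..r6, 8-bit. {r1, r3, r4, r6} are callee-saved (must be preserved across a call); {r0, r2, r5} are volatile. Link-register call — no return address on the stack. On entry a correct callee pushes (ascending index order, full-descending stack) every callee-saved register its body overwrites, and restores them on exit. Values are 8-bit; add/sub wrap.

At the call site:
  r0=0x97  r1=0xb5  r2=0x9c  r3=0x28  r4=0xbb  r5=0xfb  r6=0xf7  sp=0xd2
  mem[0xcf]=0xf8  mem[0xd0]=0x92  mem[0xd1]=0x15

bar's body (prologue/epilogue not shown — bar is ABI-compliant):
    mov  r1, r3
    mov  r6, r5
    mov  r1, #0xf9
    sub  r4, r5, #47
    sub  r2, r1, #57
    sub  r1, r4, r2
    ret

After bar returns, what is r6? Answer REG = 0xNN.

prologue: push r1 -> mem[0xd1]=0xb5, sp=0xd1
prologue: push r4 -> mem[0xd0]=0xbb, sp=0xd0
prologue: push r6 -> mem[0xcf]=0xf7, sp=0xcf
body[0] mov  r1, r3 -> r1=0x28
body[1] mov  r6, r5 -> r6=0xfb
body[2] mov  r1, #0xf9 -> r1=0xf9
body[3] sub  r4, r5, #47 -> r4=0xcc
body[4] sub  r2, r1, #57 -> r2=0xc0
body[5] sub  r1, r4, r2 -> r1=0x0c
epilogue: pop r6=0xf7, sp=0xd0
epilogue: pop r4=0xbb, sp=0xd1
epilogue: pop r1=0xb5, sp=0xd2
r6 is callee-saved -> restored

REG = 0xf7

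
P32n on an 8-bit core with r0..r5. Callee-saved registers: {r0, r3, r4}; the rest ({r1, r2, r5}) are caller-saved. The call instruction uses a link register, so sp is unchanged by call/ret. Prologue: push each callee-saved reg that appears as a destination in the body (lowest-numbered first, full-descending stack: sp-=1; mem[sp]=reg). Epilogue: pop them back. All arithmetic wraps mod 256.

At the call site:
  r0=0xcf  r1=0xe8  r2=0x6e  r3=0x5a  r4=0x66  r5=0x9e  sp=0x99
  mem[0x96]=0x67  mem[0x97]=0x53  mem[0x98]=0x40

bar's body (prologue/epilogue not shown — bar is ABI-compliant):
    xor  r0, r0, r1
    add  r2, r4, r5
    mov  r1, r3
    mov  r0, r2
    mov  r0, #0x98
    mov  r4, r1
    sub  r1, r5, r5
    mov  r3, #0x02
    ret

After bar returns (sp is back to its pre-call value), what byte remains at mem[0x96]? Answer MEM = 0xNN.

prologue: push r0 → mem[0x98]=0xcf, sp=0x98
prologue: push r3 → mem[0x97]=0x5a, sp=0x97
prologue: push r4 → mem[0x96]=0x66, sp=0x96
body[0] xor  r0, r0, r1 → r0=0x27
body[1] add  r2, r4, r5 → r2=0x04
body[2] mov  r1, r3 → r1=0x5a
body[3] mov  r0, r2 → r0=0x04
body[4] mov  r0, #0x98 → r0=0x98
body[5] mov  r4, r1 → r4=0x5a
body[6] sub  r1, r5, r5 → r1=0x00
body[7] mov  r3, #0x02 → r3=0x02
epilogue: pop r4=0x66, sp=0x97
epilogue: pop r3=0x5a, sp=0x98
epilogue: pop r0=0xcf, sp=0x99
prologue pushed ['r0', 'r3', 'r4'] at ['0x98', '0x97', '0x96']

MEM = 0x66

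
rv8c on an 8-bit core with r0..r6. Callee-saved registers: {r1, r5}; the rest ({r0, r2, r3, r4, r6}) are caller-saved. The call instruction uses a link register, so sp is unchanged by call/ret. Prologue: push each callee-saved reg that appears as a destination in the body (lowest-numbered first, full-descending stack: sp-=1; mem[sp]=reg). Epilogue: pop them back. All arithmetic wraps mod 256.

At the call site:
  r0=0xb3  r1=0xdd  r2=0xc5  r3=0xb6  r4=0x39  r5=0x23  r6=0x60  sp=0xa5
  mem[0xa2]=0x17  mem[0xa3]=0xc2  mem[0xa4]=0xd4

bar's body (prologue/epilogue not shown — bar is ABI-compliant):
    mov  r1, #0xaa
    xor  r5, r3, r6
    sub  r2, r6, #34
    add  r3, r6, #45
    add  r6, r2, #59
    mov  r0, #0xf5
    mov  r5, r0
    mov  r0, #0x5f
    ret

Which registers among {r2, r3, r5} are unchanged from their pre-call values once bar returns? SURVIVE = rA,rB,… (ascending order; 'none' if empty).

prologue: push r1 → mem[0xa4]=0xdd, sp=0xa4
prologue: push r5 → mem[0xa3]=0x23, sp=0xa3
body[0] mov  r1, #0xaa → r1=0xaa
body[1] xor  r5, r3, r6 → r5=0xd6
body[2] sub  r2, r6, #34 → r2=0x3e
body[3] add  r3, r6, #45 → r3=0x8d
body[4] add  r6, r2, #59 → r6=0x79
body[5] mov  r0, #0xf5 → r0=0xf5
body[6] mov  r5, r0 → r5=0xf5
body[7] mov  r0, #0x5f → r0=0x5f
epilogue: pop r5=0x23, sp=0xa4
epilogue: pop r1=0xdd, sp=0xa5
r2: caller-saved, written=True
r3: caller-saved, written=True
r5: callee-saved, written=True

SURVIVE = r5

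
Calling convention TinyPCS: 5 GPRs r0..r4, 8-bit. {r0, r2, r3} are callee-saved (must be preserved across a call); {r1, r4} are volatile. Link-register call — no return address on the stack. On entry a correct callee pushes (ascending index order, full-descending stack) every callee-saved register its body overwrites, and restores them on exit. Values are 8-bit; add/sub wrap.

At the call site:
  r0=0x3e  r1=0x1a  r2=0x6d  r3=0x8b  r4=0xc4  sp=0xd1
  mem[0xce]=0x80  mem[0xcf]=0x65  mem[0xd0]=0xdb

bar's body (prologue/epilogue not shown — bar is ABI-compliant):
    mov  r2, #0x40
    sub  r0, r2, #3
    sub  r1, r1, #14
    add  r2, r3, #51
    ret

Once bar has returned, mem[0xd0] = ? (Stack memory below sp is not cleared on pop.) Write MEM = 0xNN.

prologue: push r0 -> mem[0xd0]=0x3e, sp=0xd0
prologue: push r2 -> mem[0xcf]=0x6d, sp=0xcf
body[0] mov  r2, #0x40 -> r2=0x40
body[1] sub  r0, r2, #3 -> r0=0x3d
body[2] sub  r1, r1, #14 -> r1=0x0c
body[3] add  r2, r3, #51 -> r2=0xbe
epilogue: pop r2=0x6d, sp=0xd0
epilogue: pop r0=0x3e, sp=0xd1
prologue pushed ['r0', 'r2'] at ['0xd0', '0xcf']

MEM = 0x3e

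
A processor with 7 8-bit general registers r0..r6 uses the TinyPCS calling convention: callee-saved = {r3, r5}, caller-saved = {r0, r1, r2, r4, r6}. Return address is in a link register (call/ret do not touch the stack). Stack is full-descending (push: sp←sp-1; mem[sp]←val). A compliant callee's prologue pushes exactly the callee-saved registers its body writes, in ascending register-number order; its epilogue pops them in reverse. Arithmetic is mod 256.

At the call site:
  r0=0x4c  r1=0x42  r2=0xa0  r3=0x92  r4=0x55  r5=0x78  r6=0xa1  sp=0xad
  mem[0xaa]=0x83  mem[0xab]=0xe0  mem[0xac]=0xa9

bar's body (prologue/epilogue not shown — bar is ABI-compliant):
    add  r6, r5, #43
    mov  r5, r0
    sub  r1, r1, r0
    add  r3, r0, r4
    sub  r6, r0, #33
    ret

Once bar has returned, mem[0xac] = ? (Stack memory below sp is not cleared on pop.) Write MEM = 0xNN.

prologue: push r3 -> mem[0xac]=0x92, sp=0xac
prologue: push r5 -> mem[0xab]=0x78, sp=0xab
body[0] add  r6, r5, #43 -> r6=0xa3
body[1] mov  r5, r0 -> r5=0x4c
body[2] sub  r1, r1, r0 -> r1=0xf6
body[3] add  r3, r0, r4 -> r3=0xa1
body[4] sub  r6, r0, #33 -> r6=0x2b
epilogue: pop r5=0x78, sp=0xac
epilogue: pop r3=0x92, sp=0xad
prologue pushed ['r3', 'r5'] at ['0xac', '0xab']

MEM = 0x92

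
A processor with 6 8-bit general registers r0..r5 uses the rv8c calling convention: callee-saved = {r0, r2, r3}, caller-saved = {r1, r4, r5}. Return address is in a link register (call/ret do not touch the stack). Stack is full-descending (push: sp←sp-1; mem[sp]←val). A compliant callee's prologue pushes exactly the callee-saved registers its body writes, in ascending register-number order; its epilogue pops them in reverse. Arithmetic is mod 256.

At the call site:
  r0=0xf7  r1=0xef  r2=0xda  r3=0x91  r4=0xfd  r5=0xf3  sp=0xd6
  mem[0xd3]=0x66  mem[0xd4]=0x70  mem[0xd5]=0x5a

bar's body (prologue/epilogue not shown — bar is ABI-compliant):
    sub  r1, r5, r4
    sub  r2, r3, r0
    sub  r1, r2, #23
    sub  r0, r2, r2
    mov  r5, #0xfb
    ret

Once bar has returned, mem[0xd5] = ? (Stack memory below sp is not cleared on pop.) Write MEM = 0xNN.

prologue: push r0 -> mem[0xd5]=0xf7, sp=0xd5
prologue: push r2 -> mem[0xd4]=0xda, sp=0xd4
body[0] sub  r1, r5, r4 -> r1=0xf6
body[1] sub  r2, r3, r0 -> r2=0x9a
body[2] sub  r1, r2, #23 -> r1=0x83
body[3] sub  r0, r2, r2 -> r0=0x00
body[4] mov  r5, #0xfb -> r5=0xfb
epilogue: pop r2=0xda, sp=0xd5
epilogue: pop r0=0xf7, sp=0xd6
prologue pushed ['r0', 'r2'] at ['0xd5', '0xd4']

MEM = 0xf7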